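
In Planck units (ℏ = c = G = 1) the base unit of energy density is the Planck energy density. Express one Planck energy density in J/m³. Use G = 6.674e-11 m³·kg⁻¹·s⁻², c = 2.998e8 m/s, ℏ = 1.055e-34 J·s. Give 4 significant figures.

4.632e113 J/m³

u_P = c⁷/(ℏG²)
  = 2.177e59 / 4.699e-55
  = 4.632e113 J/m³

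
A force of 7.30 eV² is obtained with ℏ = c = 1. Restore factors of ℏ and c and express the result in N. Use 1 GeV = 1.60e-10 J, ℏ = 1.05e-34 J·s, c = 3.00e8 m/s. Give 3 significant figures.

Force is [E]/[L] = [E]²/(ℏc); restore (ℏc)⁻¹.
1 GeV² → 1/(ℏc) × (1 GeV in J)² = 8.13e5 N.
Convert the energy scale: 7.30 eV² = 7.30e-18 GeV².
Result: 7.30e-18 × 8.13e5 = 5.93e-12 N.

5.93e-12 N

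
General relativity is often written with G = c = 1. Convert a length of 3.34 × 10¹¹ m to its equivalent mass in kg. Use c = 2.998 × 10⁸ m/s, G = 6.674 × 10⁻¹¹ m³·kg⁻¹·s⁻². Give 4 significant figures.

4.498 × 10³⁸ kg

Length → mass via c²/G.
3.34 × 10¹¹ m × (c²/G) = 4.498 × 10³⁸ kg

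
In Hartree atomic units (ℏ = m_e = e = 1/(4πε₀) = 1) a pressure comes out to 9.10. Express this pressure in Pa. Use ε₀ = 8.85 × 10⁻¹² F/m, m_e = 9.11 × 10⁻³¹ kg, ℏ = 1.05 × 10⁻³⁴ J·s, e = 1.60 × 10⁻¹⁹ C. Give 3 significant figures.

2.74 × 10¹⁴ Pa

One atomic unit of pressure: P_au = E_h/a₀³ = m_e⁴e¹⁰/((4πε₀)⁵ℏ⁸) = 3.01 × 10¹³ Pa.
9.10 × 3.01 × 10¹³ Pa = 2.74 × 10¹⁴ Pa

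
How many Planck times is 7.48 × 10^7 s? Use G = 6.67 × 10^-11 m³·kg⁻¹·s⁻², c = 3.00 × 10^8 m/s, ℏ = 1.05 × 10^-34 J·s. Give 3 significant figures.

1.39 × 10^51

Planck time: t_P = √(ℏG/c⁵) = 5.37 × 10^-44 s.
7.48 × 10^7 / 5.37 × 10^-44 = 1.39 × 10^51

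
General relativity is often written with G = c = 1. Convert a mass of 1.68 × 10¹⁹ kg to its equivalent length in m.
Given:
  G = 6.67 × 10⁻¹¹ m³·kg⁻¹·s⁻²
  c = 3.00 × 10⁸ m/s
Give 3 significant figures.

In G = c = 1 units mass has dimensions of length; the conversion factor is G/c².
1.68 × 10¹⁹ kg × (G/c²) = 1.25 × 10⁻⁸ m

1.25 × 10⁻⁸ m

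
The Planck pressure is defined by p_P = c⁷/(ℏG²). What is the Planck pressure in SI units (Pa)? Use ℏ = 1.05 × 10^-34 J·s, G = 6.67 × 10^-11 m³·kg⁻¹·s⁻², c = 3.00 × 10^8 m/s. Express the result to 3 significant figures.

p_P = c⁷/(ℏG²)
  = 2.19 × 10^59 / 4.67 × 10^-55
  = 4.68 × 10^113 Pa

4.68 × 10^113 Pa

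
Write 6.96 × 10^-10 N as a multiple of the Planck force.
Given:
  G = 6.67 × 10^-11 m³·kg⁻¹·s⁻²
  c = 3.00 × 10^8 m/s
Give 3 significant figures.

5.73 × 10^-54

Planck force: F_P = c⁴/G = 1.21 × 10^44 N.
6.96 × 10^-10 / 1.21 × 10^44 = 5.73 × 10^-54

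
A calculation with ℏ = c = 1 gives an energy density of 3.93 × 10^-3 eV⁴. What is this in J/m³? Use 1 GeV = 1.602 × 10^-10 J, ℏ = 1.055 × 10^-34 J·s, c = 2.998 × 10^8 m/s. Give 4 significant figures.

0.08181 J/m³

[E]/[L]³ = [E]⁴/(ℏc)³; restore (ℏc)⁻³.
1 GeV⁴ → 1/(ℏc)³ × (1 GeV in J)⁴ = 2.082 × 10^37 J/m³.
Convert the energy scale: 3.93 × 10^-3 eV⁴ = 3.93 × 10^-39 GeV⁴.
Result: 3.93 × 10^-39 × 2.082 × 10^37 = 0.08181 J/m³.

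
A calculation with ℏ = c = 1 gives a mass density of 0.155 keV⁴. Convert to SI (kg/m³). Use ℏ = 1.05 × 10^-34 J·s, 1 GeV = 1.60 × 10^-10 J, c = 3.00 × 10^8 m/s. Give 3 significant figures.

3.61 × 10^-5 kg/m³

Mass density is [E]/(c²[L]³) = [E]⁴/(ℏ³c⁵).
1 GeV⁴ → 1/(ℏ³c⁵) × (1 GeV in J)⁴ = 2.33 × 10^20 kg/m³.
Convert the energy scale: 0.155 keV⁴ = 1.55 × 10^-25 GeV⁴.
Result: 1.55 × 10^-25 × 2.33 × 10^20 = 3.61 × 10^-5 kg/m³.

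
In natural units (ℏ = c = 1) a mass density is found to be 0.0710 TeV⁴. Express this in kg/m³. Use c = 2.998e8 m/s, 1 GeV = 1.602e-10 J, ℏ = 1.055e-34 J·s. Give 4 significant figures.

Mass density is [E]/(c²[L]³) = [E]⁴/(ℏ³c⁵).
1 GeV⁴ → 1/(ℏ³c⁵) × (1 GeV in J)⁴ = 2.316e20 kg/m³.
Convert the energy scale: 0.0710 TeV⁴ = 7.10e10 GeV⁴.
Result: 7.10e10 × 2.316e20 = 1.644e31 kg/m³.

1.644e31 kg/m³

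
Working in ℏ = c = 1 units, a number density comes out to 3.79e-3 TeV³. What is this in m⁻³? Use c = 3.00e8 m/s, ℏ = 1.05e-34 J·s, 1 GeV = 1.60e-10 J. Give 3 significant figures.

4.97e53 m⁻³

Number density is [L]⁻³ = [E]³/(ℏc)³.
1 GeV³ → 1/(ℏc)³ × (1 GeV in J)³ = 1.31e47 m⁻³.
Convert the energy scale: 3.79e-3 TeV³ = 3.79e6 GeV³.
Result: 3.79e6 × 1.31e47 = 4.97e53 m⁻³.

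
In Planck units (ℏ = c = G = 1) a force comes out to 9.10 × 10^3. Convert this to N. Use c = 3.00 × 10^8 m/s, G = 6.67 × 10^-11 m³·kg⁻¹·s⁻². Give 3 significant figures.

1.11 × 10^48 N

One Planck force: F_P = c⁴/G = 1.21 × 10^44 N.
9.10 × 10^3 × 1.21 × 10^44 N = 1.11 × 10^48 N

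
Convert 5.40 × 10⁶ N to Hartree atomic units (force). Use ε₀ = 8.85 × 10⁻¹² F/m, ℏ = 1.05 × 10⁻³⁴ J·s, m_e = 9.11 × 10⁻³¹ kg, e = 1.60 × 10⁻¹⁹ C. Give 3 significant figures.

atomic unit of force: F_au = E_h/a₀ = m_e²e⁶/((4πε₀)³ℏ⁴) = 8.33 × 10⁻⁸ N.
5.40 × 10⁶ / 8.33 × 10⁻⁸ = 6.48 × 10¹³

6.48 × 10¹³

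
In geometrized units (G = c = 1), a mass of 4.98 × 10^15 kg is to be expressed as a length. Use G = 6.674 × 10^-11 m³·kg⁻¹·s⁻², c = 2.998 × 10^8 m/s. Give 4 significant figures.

In G = c = 1 units mass has dimensions of length; the conversion factor is G/c².
4.98 × 10^15 kg × (G/c²) = 3.698 × 10^-12 m

3.698 × 10^-12 m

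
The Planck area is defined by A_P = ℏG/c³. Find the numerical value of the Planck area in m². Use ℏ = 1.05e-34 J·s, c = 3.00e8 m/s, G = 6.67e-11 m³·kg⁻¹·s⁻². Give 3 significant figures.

2.59e-70 m²

A_P = ℏG/c³
  = 7.00e-45 / 2.70e25
  = 2.59e-70 m²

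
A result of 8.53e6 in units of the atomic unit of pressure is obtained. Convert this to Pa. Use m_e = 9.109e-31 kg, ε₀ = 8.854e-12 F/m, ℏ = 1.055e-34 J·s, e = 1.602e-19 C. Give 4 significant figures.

One atomic unit of pressure: P_au = E_h/a₀³ = m_e⁴e¹⁰/((4πε₀)⁵ℏ⁸) = 2.929e13 Pa.
8.53e6 × 2.929e13 Pa = 2.499e20 Pa

2.499e20 Pa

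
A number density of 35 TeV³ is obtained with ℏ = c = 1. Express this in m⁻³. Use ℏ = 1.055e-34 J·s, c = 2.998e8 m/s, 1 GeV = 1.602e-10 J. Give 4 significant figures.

4.548e57 m⁻³

Number density is [L]⁻³ = [E]³/(ℏc)³.
1 GeV³ → 1/(ℏc)³ × (1 GeV in J)³ = 1.299e47 m⁻³.
Convert the energy scale: 35 TeV³ = 3.50e10 GeV³.
Result: 3.50e10 × 1.299e47 = 4.548e57 m⁻³.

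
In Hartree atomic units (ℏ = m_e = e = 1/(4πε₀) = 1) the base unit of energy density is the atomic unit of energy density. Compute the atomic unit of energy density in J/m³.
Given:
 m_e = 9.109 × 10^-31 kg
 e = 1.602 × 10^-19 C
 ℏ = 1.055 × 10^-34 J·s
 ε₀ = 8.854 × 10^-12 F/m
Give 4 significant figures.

u_au = E_h/a₀³ = m_e⁴e¹⁰/((4πε₀)⁵ℏ⁸)
E_h = 4.354 × 10^-18 J
a₀ = 5.297 × 10^-11 m
E_h/a₀³ = 2.929 × 10^13 J/m³

2.929 × 10^13 J/m³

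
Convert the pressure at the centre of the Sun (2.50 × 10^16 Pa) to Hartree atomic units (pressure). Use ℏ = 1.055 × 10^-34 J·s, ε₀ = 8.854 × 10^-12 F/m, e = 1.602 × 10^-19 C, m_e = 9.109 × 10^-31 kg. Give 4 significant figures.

853.5

atomic unit of pressure: P_au = E_h/a₀³ = m_e⁴e¹⁰/((4πε₀)⁵ℏ⁸) = 2.929 × 10^13 Pa.
2.50 × 10^16 / 2.929 × 10^13 = 853.5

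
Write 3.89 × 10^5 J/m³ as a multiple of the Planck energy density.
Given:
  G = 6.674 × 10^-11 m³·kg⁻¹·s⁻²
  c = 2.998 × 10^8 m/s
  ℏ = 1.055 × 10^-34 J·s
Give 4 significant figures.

8.398 × 10^-109

Planck energy density: u_P = c⁷/(ℏG²) = 4.632 × 10^113 J/m³.
3.89 × 10^5 / 4.632 × 10^113 = 8.398 × 10^-109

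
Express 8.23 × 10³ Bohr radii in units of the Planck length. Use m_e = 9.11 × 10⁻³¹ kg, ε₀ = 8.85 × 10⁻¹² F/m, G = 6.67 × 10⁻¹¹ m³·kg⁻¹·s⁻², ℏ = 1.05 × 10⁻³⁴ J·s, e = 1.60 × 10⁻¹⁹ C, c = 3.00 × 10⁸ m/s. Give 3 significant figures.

2.69 × 10²⁸

Bohr radius: a₀ = 4πε₀ℏ²/(m_e e²) = 5.26 × 10⁻¹¹ m
Planck length: ℓ_P = √(ℏG/c³) = 1.61 × 10⁻³⁵ m
8.23 × 10³ × 5.26 × 10⁻¹¹ / 1.61 × 10⁻³⁵ = 2.69 × 10²⁸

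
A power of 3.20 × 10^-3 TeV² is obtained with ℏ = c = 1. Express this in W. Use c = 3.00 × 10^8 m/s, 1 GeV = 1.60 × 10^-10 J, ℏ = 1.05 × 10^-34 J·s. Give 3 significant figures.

7.80 × 10^17 W

Power is [E]/[T] = [E]²/ℏ.
1 GeV² → 1/ℏ × (1 GeV in J)² = 2.44 × 10^14 W.
Convert the energy scale: 3.20 × 10^-3 TeV² = 3.20 × 10^3 GeV².
Result: 3.20 × 10^3 × 2.44 × 10^14 = 7.80 × 10^17 W.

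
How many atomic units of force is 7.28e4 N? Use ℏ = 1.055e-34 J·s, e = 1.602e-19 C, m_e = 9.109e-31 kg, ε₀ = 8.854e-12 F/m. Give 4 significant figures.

atomic unit of force: F_au = E_h/a₀ = m_e²e⁶/((4πε₀)³ℏ⁴) = 8.220e-8 N.
7.28e4 / 8.220e-8 = 8.857e11

8.857e11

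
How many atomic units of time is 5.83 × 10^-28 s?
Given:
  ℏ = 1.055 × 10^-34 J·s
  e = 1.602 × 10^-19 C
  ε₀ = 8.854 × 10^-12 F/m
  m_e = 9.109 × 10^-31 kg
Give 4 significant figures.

atomic unit of time: τ_au = (4πε₀)²ℏ³/(m_e e⁴) = 2.423 × 10^-17 s.
5.83 × 10^-28 / 2.423 × 10^-17 = 2.406 × 10^-11

2.406 × 10^-11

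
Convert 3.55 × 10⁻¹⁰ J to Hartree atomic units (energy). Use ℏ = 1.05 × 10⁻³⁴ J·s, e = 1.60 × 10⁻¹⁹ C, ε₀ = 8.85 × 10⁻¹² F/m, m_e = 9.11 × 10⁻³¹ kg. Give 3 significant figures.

hartree: E_h = m_e e⁴/(4πε₀ℏ)² = 4.38 × 10⁻¹⁸ J.
3.55 × 10⁻¹⁰ / 4.38 × 10⁻¹⁸ = 8.11 × 10⁷

8.11 × 10⁷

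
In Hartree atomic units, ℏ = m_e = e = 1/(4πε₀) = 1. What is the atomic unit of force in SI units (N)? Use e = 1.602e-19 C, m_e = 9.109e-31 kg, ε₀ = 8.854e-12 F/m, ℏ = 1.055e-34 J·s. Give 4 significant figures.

Dimensional analysis gives F_au = E_h/a₀ = m_e²e⁶/((4πε₀)³ℏ⁴).
E_h = 4.354e-18 J
a₀ = 5.297e-11 m
E_h/a₀ = 8.220e-8 N

8.220e-8 N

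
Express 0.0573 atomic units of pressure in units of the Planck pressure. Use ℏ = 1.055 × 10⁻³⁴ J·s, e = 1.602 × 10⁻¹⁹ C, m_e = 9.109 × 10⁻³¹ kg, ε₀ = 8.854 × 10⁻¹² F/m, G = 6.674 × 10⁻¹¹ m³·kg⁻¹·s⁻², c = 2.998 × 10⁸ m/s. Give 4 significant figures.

atomic unit of pressure: P_au = E_h/a₀³ = m_e⁴e¹⁰/((4πε₀)⁵ℏ⁸) = 2.929 × 10¹³ Pa
Planck pressure: p_P = c⁷/(ℏG²) = 4.632 × 10¹¹³ Pa
0.0573 × 2.929 × 10¹³ / 4.632 × 10¹¹³ = 3.623 × 10⁻¹⁰²

3.623 × 10⁻¹⁰²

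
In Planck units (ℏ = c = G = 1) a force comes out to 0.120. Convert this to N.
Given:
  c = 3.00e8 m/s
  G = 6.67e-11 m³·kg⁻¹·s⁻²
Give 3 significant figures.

One Planck force: F_P = c⁴/G = 1.21e44 N.
0.120 × 1.21e44 N = 1.46e43 N

1.46e43 N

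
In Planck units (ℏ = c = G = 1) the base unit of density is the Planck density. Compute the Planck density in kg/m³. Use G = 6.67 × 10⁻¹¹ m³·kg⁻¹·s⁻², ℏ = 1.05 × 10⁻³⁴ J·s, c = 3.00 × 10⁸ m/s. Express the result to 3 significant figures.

ρ_P = c⁵/(ℏG²)
  = 2.43 × 10⁴² / 4.67 × 10⁻⁵⁵
  = 5.20 × 10⁹⁶ kg/m³

5.20 × 10⁹⁶ kg/m³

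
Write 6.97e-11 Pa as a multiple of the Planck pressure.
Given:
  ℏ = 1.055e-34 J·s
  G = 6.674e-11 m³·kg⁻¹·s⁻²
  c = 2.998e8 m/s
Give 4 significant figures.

1.505e-124

Planck pressure: p_P = c⁷/(ℏG²) = 4.632e113 Pa.
6.97e-11 / 4.632e113 = 1.505e-124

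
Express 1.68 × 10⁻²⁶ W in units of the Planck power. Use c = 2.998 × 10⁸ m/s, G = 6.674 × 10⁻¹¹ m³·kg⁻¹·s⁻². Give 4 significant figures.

4.630 × 10⁻⁷⁹

Planck power: P_P = c⁵/G = 3.629 × 10⁵² W.
1.68 × 10⁻²⁶ / 3.629 × 10⁵² = 4.630 × 10⁻⁷⁹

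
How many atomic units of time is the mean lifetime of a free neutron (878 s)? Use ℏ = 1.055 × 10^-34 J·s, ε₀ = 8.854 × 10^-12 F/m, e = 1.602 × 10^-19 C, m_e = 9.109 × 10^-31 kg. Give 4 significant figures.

atomic unit of time: τ_au = (4πε₀)²ℏ³/(m_e e⁴) = 2.423 × 10^-17 s.
878 / 2.423 × 10^-17 = 3.624 × 10^19

3.624 × 10^19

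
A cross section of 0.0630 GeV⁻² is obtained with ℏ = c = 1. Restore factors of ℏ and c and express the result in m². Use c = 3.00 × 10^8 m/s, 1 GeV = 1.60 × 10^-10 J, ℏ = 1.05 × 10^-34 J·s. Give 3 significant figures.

2.44 × 10^-33 m²

Area is [L]² = [E]⁻²·(ℏc)²; restore (ℏc)².
1 GeV⁻² → (ℏc)² × (1 GeV in J)⁻² = 3.88 × 10^-32 m².
Result: 0.0630 × 3.88 × 10^-32 = 2.44 × 10^-33 m².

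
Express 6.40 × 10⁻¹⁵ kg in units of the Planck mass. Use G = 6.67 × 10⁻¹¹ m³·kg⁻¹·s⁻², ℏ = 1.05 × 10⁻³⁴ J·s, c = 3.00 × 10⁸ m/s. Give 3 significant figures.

2.95 × 10⁻⁷

Planck mass: m_P = √(ℏc/G) = 2.17 × 10⁻⁸ kg.
6.40 × 10⁻¹⁵ / 2.17 × 10⁻⁸ = 2.95 × 10⁻⁷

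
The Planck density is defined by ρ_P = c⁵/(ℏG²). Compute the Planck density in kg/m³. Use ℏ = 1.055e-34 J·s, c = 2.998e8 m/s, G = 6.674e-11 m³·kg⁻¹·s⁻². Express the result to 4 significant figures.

5.154e96 kg/m³

ρ_P = c⁵/(ℏG²)
  = 2.422e42 / 4.699e-55
  = 5.154e96 kg/m³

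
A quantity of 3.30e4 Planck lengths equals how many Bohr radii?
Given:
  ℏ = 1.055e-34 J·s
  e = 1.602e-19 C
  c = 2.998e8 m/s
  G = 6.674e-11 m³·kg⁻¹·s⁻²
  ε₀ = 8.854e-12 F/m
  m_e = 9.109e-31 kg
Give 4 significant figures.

1.007e-20

Planck length: ℓ_P = √(ℏG/c³) = 1.616e-35 m
Bohr radius: a₀ = 4πε₀ℏ²/(m_e e²) = 5.297e-11 m
3.30e4 × 1.616e-35 / 5.297e-11 = 1.007e-20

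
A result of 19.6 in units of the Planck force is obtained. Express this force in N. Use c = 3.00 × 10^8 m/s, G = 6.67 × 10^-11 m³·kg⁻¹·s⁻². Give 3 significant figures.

2.38 × 10^45 N

One Planck force: F_P = c⁴/G = 1.21 × 10^44 N.
19.6 × 1.21 × 10^44 N = 2.38 × 10^45 N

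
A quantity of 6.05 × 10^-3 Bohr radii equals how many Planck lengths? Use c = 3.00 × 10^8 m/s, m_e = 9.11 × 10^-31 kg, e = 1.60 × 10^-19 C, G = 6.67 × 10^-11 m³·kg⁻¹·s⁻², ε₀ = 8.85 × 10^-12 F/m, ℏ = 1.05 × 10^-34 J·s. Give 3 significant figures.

1.97 × 10^22

Bohr radius: a₀ = 4πε₀ℏ²/(m_e e²) = 5.26 × 10^-11 m
Planck length: ℓ_P = √(ℏG/c³) = 1.61 × 10^-35 m
6.05 × 10^-3 × 5.26 × 10^-11 / 1.61 × 10^-35 = 1.97 × 10^22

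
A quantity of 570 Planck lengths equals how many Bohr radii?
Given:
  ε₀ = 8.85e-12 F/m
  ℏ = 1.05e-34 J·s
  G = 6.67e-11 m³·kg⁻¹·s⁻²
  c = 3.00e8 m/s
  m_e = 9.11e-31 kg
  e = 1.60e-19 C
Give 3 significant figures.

1.75e-22

Planck length: ℓ_P = √(ℏG/c³) = 1.61e-35 m
Bohr radius: a₀ = 4πε₀ℏ²/(m_e e²) = 5.26e-11 m
570 × 1.61e-35 / 5.26e-11 = 1.75e-22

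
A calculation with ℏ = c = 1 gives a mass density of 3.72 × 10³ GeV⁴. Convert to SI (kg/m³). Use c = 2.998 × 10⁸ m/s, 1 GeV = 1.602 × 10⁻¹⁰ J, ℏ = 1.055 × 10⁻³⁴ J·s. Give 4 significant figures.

Mass density is [E]/(c²[L]³) = [E]⁴/(ℏ³c⁵).
1 GeV⁴ → 1/(ℏ³c⁵) × (1 GeV in J)⁴ = 2.316 × 10²⁰ kg/m³.
Result: 3.72 × 10³ × 2.316 × 10²⁰ = 8.615 × 10²³ kg/m³.

8.615 × 10²³ kg/m³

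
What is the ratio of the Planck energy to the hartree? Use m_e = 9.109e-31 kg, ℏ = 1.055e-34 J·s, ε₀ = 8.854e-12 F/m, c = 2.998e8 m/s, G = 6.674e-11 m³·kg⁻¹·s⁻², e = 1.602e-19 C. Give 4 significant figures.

Planck energy: E_P = √(ℏc⁵/G) = 1.957e9 J
hartree: E_h = m_e e⁴/(4πε₀ℏ)² = 4.354e-18 J
ratio = 1.957e9 / 4.354e-18 = 4.494e26

4.494e26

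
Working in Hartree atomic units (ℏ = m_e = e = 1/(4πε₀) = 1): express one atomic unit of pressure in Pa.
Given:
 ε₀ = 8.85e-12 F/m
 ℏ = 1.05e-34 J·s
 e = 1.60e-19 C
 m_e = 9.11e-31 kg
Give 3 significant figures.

Dimensional analysis gives P_au = E_h/a₀³ = m_e⁴e¹⁰/((4πε₀)⁵ℏ⁸).
E_h = 4.38e-18 J
a₀ = 5.26e-11 m
E_h/a₀³ = 3.01e13 Pa

3.01e13 Pa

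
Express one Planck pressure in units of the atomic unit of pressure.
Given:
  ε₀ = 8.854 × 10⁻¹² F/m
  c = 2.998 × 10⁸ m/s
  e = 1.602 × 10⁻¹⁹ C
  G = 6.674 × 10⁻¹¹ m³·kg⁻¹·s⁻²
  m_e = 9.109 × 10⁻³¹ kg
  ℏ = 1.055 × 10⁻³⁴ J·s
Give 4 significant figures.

1.581 × 10¹⁰⁰

Planck pressure: p_P = c⁷/(ℏG²) = 4.632 × 10¹¹³ Pa
atomic unit of pressure: P_au = E_h/a₀³ = m_e⁴e¹⁰/((4πε₀)⁵ℏ⁸) = 2.929 × 10¹³ Pa
ratio = 4.632 × 10¹¹³ / 2.929 × 10¹³ = 1.581 × 10¹⁰⁰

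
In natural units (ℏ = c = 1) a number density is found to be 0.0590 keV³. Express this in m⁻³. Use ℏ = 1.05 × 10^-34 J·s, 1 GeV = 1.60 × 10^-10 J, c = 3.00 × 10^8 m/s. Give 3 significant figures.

7.73 × 10^27 m⁻³

Number density is [L]⁻³ = [E]³/(ℏc)³.
1 GeV³ → 1/(ℏc)³ × (1 GeV in J)³ = 1.31 × 10^47 m⁻³.
Convert the energy scale: 0.0590 keV³ = 5.90 × 10^-20 GeV³.
Result: 5.90 × 10^-20 × 1.31 × 10^47 = 7.73 × 10^27 m⁻³.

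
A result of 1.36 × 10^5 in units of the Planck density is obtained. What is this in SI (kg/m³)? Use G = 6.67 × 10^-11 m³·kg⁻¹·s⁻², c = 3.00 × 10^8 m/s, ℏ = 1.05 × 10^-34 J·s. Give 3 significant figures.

One Planck density: ρ_P = c⁵/(ℏG²) = 5.20 × 10^96 kg/m³.
1.36 × 10^5 × 5.20 × 10^96 kg/m³ = 7.07 × 10^101 kg/m³

7.07 × 10^101 kg/m³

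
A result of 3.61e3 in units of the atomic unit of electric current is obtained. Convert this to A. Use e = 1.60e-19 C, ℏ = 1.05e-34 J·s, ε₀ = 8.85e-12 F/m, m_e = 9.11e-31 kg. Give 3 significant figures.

One atomic unit of electric current: I_au = e E_h/ℏ = m_e e⁵/((4πε₀)²ℏ³) = 6.67e-3 A.
3.61e3 × 6.67e-3 A = 24.1 A

24.1 A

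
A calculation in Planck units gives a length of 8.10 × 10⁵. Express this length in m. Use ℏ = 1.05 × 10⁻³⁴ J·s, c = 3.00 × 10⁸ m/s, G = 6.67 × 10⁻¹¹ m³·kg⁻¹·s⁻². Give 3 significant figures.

One Planck length: ℓ_P = √(ℏG/c³) = 1.61 × 10⁻³⁵ m.
8.10 × 10⁵ × 1.61 × 10⁻³⁵ m = 1.30 × 10⁻²⁹ m

1.30 × 10⁻²⁹ m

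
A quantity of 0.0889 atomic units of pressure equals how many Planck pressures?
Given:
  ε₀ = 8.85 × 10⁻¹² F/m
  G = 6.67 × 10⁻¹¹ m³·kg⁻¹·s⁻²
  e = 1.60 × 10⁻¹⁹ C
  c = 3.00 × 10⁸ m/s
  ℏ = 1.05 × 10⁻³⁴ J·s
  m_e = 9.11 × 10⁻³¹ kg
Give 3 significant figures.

atomic unit of pressure: P_au = E_h/a₀³ = m_e⁴e¹⁰/((4πε₀)⁵ℏ⁸) = 3.01 × 10¹³ Pa
Planck pressure: p_P = c⁷/(ℏG²) = 4.68 × 10¹¹³ Pa
0.0889 × 3.01 × 10¹³ / 4.68 × 10¹¹³ = 5.72 × 10⁻¹⁰²

5.72 × 10⁻¹⁰²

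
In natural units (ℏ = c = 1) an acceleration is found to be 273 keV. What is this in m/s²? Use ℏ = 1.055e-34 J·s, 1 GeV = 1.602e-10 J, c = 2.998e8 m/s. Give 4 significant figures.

Acceleration is [L]/[T]² = c·[E]/ℏ.
1 GeV → c/ℏ × (1 GeV in J) = 4.552e32 m/s².
Convert the energy scale: 273 keV = 2.73e-4 GeV.
Result: 2.73e-4 × 4.552e32 = 1.243e29 m/s².

1.243e29 m/s²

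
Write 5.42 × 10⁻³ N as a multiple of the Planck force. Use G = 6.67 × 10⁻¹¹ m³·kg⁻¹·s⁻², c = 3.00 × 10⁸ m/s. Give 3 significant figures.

Planck force: F_P = c⁴/G = 1.21 × 10⁴⁴ N.
5.42 × 10⁻³ / 1.21 × 10⁴⁴ = 4.46 × 10⁻⁴⁷

4.46 × 10⁻⁴⁷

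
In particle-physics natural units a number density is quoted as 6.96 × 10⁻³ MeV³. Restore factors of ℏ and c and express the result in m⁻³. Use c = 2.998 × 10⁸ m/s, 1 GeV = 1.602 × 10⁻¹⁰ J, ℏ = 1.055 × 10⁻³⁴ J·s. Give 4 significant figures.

Number density is [L]⁻³ = [E]³/(ℏc)³.
1 GeV³ → 1/(ℏc)³ × (1 GeV in J)³ = 1.299 × 10⁴⁷ m⁻³.
Convert the energy scale: 6.96 × 10⁻³ MeV³ = 6.96 × 10⁻¹² GeV³.
Result: 6.96 × 10⁻¹² × 1.299 × 10⁴⁷ = 9.044 × 10³⁵ m⁻³.

9.044 × 10³⁵ m⁻³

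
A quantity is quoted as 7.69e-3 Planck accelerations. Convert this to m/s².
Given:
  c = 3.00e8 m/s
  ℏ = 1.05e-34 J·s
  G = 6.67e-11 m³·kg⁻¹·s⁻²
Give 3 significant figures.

4.30e49 m/s²

One Planck acceleration: a_P = √(c⁷/(ℏG)) = 5.59e51 m/s².
7.69e-3 × 5.59e51 m/s² = 4.30e49 m/s²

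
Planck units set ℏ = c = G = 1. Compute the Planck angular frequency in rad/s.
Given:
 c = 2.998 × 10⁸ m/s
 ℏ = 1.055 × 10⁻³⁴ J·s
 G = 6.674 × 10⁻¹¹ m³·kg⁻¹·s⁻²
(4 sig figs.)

1.855 × 10⁴³ rad/s

The unique combination of the constants set to 1 with dimensions of angular frequency is ω_P = √(c⁵/(ℏG)).
  = √(3.440 × 10⁸⁶)
  = 1.855 × 10⁴³ rad/s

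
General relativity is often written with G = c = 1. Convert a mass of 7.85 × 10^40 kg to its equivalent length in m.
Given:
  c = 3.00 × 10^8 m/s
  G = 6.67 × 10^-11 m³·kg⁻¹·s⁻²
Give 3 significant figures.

In G = c = 1 units mass has dimensions of length; the conversion factor is G/c².
7.85 × 10^40 kg × (G/c²) = 5.82 × 10^13 m

5.82 × 10^13 m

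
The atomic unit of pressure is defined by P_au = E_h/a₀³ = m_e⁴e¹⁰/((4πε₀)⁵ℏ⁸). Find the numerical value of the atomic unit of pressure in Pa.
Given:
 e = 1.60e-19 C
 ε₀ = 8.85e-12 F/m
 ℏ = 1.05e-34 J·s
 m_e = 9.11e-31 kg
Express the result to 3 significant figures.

P_au = E_h/a₀³ = m_e⁴e¹⁰/((4πε₀)⁵ℏ⁸)
E_h = 4.38e-18 J
a₀ = 5.26e-11 m
E_h/a₀³ = 3.01e13 Pa

3.01e13 Pa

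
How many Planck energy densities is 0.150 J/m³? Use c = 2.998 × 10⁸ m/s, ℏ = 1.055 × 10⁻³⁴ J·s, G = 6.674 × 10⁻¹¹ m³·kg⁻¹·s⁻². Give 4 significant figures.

3.238 × 10⁻¹¹⁵

Planck energy density: u_P = c⁷/(ℏG²) = 4.632 × 10¹¹³ J/m³.
0.150 / 4.632 × 10¹¹³ = 3.238 × 10⁻¹¹⁵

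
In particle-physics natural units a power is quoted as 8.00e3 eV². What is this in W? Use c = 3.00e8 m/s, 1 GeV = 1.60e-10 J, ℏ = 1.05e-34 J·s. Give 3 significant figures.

Power is [E]/[T] = [E]²/ℏ.
1 GeV² → 1/ℏ × (1 GeV in J)² = 2.44e14 W.
Convert the energy scale: 8.00e3 eV² = 8.00e-15 GeV².
Result: 8.00e-15 × 2.44e14 = 1.95 W.

1.95 W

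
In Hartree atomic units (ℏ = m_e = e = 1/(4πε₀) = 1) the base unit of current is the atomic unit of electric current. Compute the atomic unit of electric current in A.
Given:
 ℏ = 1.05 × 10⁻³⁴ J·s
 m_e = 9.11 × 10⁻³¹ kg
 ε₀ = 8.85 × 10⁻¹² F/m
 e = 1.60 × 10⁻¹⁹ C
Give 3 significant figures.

6.67 × 10⁻³ A

I_au = e E_h/ℏ = m_e e⁵/((4πε₀)²ℏ³)
E_h = 4.38 × 10⁻¹⁸ J
e·E_h/ℏ = 6.67 × 10⁻³ A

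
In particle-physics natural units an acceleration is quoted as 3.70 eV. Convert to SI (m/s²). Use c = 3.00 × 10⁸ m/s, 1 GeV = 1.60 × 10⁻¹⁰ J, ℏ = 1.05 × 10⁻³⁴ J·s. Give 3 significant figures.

Acceleration is [L]/[T]² = c·[E]/ℏ.
1 GeV → c/ℏ × (1 GeV in J) = 4.57 × 10³² m/s².
Convert the energy scale: 3.70 eV = 3.70 × 10⁻⁹ GeV.
Result: 3.70 × 10⁻⁹ × 4.57 × 10³² = 1.69 × 10²⁴ m/s².

1.69 × 10²⁴ m/s²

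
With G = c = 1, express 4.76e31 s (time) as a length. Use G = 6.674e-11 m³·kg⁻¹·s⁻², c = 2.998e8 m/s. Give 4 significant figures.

1.427e40 m

Time → length via c.
4.76e31 s × (c) = 1.427e40 m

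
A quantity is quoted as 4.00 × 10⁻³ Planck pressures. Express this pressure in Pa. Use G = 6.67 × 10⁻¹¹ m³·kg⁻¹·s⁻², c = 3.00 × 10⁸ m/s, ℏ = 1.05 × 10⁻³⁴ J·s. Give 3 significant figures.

One Planck pressure: p_P = c⁷/(ℏG²) = 4.68 × 10¹¹³ Pa.
4.00 × 10⁻³ × 4.68 × 10¹¹³ Pa = 1.87 × 10¹¹¹ Pa

1.87 × 10¹¹¹ Pa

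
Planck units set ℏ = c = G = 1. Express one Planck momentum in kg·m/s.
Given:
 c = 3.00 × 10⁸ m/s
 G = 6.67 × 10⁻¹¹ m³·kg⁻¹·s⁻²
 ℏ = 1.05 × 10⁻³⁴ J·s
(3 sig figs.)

From ℏ = c = G = 1 the momentum scale is p_P = √(ℏc³/G).
  = √(42.5)
  = 6.52 kg·m/s

6.52 kg·m/s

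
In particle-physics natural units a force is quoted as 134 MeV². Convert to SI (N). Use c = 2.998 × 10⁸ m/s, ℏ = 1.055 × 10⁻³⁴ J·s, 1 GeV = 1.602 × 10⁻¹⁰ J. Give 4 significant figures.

108.7 N

Force is [E]/[L] = [E]²/(ℏc); restore (ℏc)⁻¹.
1 GeV² → 1/(ℏc) × (1 GeV in J)² = 8.114 × 10⁵ N.
Convert the energy scale: 134 MeV² = 1.34 × 10⁻⁴ GeV².
Result: 1.34 × 10⁻⁴ × 8.114 × 10⁵ = 108.7 N.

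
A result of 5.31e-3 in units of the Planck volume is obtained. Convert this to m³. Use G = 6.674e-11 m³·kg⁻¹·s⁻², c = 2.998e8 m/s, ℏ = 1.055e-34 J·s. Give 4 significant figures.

2.243e-107 m³

One Planck volume: V_P = (ℏG/c³)^(3/2) = 4.224e-105 m³.
5.31e-3 × 4.224e-105 m³ = 2.243e-107 m³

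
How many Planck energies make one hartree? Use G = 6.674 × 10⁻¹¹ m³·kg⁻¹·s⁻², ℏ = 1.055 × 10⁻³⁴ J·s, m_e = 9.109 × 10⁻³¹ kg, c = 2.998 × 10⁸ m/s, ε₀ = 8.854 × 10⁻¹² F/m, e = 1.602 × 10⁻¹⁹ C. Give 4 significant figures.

hartree: E_h = m_e e⁴/(4πε₀ℏ)² = 4.354 × 10⁻¹⁸ J
Planck energy: E_P = √(ℏc⁵/G) = 1.957 × 10⁹ J
ratio = 4.354 × 10⁻¹⁸ / 1.957 × 10⁹ = 2.225 × 10⁻²⁷

2.225 × 10⁻²⁷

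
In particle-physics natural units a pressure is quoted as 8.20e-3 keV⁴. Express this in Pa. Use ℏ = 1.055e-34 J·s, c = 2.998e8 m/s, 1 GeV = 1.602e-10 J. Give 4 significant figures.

1.707e11 Pa

Pressure is [E]/[L]³ = [E]⁴/(ℏc)³.
1 GeV⁴ → 1/(ℏc)³ × (1 GeV in J)⁴ = 2.082e37 Pa.
Convert the energy scale: 8.20e-3 keV⁴ = 8.20e-27 GeV⁴.
Result: 8.20e-27 × 2.082e37 = 1.707e11 Pa.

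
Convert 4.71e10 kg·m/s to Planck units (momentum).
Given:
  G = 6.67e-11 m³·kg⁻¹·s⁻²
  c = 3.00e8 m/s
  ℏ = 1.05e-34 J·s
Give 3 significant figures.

7.22e9

Planck momentum: p_P = √(ℏc³/G) = 6.52 kg·m/s.
4.71e10 / 6.52 = 7.22e9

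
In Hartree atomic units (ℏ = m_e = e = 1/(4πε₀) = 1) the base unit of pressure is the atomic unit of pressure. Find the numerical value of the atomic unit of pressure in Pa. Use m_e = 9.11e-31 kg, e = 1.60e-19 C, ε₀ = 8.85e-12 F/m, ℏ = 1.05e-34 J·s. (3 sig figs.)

P_au = E_h/a₀³ = m_e⁴e¹⁰/((4πε₀)⁵ℏ⁸)
E_h = 4.38e-18 J
a₀ = 5.26e-11 m
E_h/a₀³ = 3.01e13 Pa

3.01e13 Pa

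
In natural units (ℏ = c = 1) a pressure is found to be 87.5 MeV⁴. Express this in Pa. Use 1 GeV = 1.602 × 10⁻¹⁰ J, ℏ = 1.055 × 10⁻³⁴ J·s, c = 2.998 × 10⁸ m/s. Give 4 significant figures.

Pressure is [E]/[L]³ = [E]⁴/(ℏc)³.
1 GeV⁴ → 1/(ℏc)³ × (1 GeV in J)⁴ = 2.082 × 10³⁷ Pa.
Convert the energy scale: 87.5 MeV⁴ = 8.75 × 10⁻¹¹ GeV⁴.
Result: 8.75 × 10⁻¹¹ × 2.082 × 10³⁷ = 1.821 × 10²⁷ Pa.

1.821 × 10²⁷ Pa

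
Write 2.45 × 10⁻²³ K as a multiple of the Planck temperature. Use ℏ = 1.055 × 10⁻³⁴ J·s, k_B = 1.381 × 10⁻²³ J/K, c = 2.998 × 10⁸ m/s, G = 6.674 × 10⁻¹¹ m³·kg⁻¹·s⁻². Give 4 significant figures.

1.729 × 10⁻⁵⁵

Planck temperature: T_P = √(ℏc⁵/G) / k_B = 1.417 × 10³² K.
2.45 × 10⁻²³ / 1.417 × 10³² = 1.729 × 10⁻⁵⁵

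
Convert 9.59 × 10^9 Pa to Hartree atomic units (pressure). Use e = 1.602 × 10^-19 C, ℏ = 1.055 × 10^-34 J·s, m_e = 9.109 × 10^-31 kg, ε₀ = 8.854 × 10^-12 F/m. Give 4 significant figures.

3.274 × 10^-4

atomic unit of pressure: P_au = E_h/a₀³ = m_e⁴e¹⁰/((4πε₀)⁵ℏ⁸) = 2.929 × 10^13 Pa.
9.59 × 10^9 / 2.929 × 10^13 = 3.274 × 10^-4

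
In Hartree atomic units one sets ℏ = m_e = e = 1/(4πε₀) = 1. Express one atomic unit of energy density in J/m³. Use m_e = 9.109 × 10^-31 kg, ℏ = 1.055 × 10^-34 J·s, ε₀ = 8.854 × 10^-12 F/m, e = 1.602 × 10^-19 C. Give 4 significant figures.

u_au = E_h/a₀³ = m_e⁴e¹⁰/((4πε₀)⁵ℏ⁸)
E_h = 4.354 × 10^-18 J
a₀ = 5.297 × 10^-11 m
E_h/a₀³ = 2.929 × 10^13 J/m³

2.929 × 10^13 J/m³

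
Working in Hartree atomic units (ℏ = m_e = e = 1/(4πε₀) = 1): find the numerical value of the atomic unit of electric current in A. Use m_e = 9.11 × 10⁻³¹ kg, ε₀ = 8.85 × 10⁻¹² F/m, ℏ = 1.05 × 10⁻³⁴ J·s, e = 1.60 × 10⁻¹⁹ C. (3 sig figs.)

Dimensional analysis gives I_au = e E_h/ℏ = m_e e⁵/((4πε₀)²ℏ³).
E_h = 4.38 × 10⁻¹⁸ J
e·E_h/ℏ = 6.67 × 10⁻³ A

6.67 × 10⁻³ A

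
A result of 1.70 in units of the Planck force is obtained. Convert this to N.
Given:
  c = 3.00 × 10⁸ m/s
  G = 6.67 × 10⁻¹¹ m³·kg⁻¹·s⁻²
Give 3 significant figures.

2.06 × 10⁴⁴ N

One Planck force: F_P = c⁴/G = 1.21 × 10⁴⁴ N.
1.70 × 1.21 × 10⁴⁴ N = 2.06 × 10⁴⁴ N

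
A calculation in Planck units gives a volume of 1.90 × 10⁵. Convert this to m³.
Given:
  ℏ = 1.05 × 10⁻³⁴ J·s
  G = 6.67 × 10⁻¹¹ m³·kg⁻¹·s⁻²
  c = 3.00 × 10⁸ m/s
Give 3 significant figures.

7.94 × 10⁻¹⁰⁰ m³

One Planck volume: V_P = (ℏG/c³)^(3/2) = 4.18 × 10⁻¹⁰⁵ m³.
1.90 × 10⁵ × 4.18 × 10⁻¹⁰⁵ m³ = 7.94 × 10⁻¹⁰⁰ m³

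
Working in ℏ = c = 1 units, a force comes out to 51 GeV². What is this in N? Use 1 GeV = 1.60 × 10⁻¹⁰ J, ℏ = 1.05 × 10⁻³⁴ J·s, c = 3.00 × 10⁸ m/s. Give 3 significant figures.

Force is [E]/[L] = [E]²/(ℏc); restore (ℏc)⁻¹.
1 GeV² → 1/(ℏc) × (1 GeV in J)² = 8.13 × 10⁵ N.
Result: 51 × 8.13 × 10⁵ = 4.14 × 10⁷ N.

4.14 × 10⁷ N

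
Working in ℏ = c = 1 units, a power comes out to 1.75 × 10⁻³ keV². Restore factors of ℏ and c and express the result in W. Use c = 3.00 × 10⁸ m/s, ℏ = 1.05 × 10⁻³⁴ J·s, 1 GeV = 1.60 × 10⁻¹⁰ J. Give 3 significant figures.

Power is [E]/[T] = [E]²/ℏ.
1 GeV² → 1/ℏ × (1 GeV in J)² = 2.44 × 10¹⁴ W.
Convert the energy scale: 1.75 × 10⁻³ keV² = 1.75 × 10⁻¹⁵ GeV².
Result: 1.75 × 10⁻¹⁵ × 2.44 × 10¹⁴ = 0.427 W.

0.427 W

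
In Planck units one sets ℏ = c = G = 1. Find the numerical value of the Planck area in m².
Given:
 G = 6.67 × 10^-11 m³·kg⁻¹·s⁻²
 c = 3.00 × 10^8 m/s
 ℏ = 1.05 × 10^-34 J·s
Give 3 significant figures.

A_P = ℏG/c³
  = 7.00 × 10^-45 / 2.70 × 10^25
  = 2.59 × 10^-70 m²

2.59 × 10^-70 m²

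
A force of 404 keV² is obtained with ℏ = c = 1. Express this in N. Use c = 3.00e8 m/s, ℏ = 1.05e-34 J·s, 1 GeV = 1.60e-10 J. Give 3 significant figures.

3.28e-4 N

Force is [E]/[L] = [E]²/(ℏc); restore (ℏc)⁻¹.
1 GeV² → 1/(ℏc) × (1 GeV in J)² = 8.13e5 N.
Convert the energy scale: 404 keV² = 4.04e-10 GeV².
Result: 4.04e-10 × 8.13e5 = 3.28e-4 N.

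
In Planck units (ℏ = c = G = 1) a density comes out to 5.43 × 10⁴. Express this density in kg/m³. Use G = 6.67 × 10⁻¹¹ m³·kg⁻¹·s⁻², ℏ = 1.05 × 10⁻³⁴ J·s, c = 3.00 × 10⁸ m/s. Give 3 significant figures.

2.82 × 10¹⁰¹ kg/m³

One Planck density: ρ_P = c⁵/(ℏG²) = 5.20 × 10⁹⁶ kg/m³.
5.43 × 10⁴ × 5.20 × 10⁹⁶ kg/m³ = 2.82 × 10¹⁰¹ kg/m³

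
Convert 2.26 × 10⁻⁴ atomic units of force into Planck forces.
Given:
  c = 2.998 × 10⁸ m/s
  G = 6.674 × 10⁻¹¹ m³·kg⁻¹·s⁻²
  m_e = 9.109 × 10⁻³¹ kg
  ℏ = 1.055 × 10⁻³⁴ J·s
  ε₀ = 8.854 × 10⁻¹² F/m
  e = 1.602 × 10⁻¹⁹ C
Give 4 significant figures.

atomic unit of force: F_au = E_h/a₀ = m_e²e⁶/((4πε₀)³ℏ⁴) = 8.220 × 10⁻⁸ N
Planck force: F_P = c⁴/G = 1.210 × 10⁴⁴ N
2.26 × 10⁻⁴ × 8.220 × 10⁻⁸ / 1.210 × 10⁴⁴ = 1.535 × 10⁻⁵⁵

1.535 × 10⁻⁵⁵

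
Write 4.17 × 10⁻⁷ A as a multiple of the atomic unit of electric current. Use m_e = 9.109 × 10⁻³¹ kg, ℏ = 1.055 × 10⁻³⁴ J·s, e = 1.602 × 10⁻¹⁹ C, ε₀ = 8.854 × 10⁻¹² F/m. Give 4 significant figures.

atomic unit of electric current: I_au = e E_h/ℏ = m_e e⁵/((4πε₀)²ℏ³) = 6.612 × 10⁻³ A.
4.17 × 10⁻⁷ / 6.612 × 10⁻³ = 6.307 × 10⁻⁵

6.307 × 10⁻⁵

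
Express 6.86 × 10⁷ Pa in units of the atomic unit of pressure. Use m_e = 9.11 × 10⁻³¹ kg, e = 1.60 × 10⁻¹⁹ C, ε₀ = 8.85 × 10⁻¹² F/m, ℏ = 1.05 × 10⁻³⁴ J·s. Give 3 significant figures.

2.28 × 10⁻⁶

atomic unit of pressure: P_au = E_h/a₀³ = m_e⁴e¹⁰/((4πε₀)⁵ℏ⁸) = 3.01 × 10¹³ Pa.
6.86 × 10⁷ / 3.01 × 10¹³ = 2.28 × 10⁻⁶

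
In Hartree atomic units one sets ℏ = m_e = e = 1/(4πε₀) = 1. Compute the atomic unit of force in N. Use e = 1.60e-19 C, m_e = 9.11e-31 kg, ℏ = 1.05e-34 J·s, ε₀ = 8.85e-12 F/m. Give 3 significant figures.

8.33e-8 N

F_au = E_h/a₀ = m_e²e⁶/((4πε₀)³ℏ⁴)
E_h = 4.38e-18 J
a₀ = 5.26e-11 m
E_h/a₀ = 8.33e-8 N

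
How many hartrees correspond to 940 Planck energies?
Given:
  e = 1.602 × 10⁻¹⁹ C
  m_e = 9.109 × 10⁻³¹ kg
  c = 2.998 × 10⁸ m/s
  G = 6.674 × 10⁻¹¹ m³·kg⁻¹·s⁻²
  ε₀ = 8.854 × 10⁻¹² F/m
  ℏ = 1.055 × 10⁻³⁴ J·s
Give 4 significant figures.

Planck energy: E_P = √(ℏc⁵/G) = 1.957 × 10⁹ J
hartree: E_h = m_e e⁴/(4πε₀ℏ)² = 4.354 × 10⁻¹⁸ J
940 × 1.957 × 10⁹ / 4.354 × 10⁻¹⁸ = 4.224 × 10²⁹

4.224 × 10²⁹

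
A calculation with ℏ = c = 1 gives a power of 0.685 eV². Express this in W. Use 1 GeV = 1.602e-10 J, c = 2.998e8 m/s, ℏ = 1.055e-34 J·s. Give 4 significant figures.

1.666e-4 W

Power is [E]/[T] = [E]²/ℏ.
1 GeV² → 1/ℏ × (1 GeV in J)² = 2.433e14 W.
Convert the energy scale: 0.685 eV² = 6.85e-19 GeV².
Result: 6.85e-19 × 2.433e14 = 1.666e-4 W.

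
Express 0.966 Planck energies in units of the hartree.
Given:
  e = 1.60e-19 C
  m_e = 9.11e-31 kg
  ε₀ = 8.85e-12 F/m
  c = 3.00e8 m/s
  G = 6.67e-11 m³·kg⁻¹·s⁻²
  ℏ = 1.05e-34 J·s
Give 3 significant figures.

Planck energy: E_P = √(ℏc⁵/G) = 1.96e9 J
hartree: E_h = m_e e⁴/(4πε₀ℏ)² = 4.38e-18 J
0.966 × 1.96e9 / 4.38e-18 = 4.32e26

4.32e26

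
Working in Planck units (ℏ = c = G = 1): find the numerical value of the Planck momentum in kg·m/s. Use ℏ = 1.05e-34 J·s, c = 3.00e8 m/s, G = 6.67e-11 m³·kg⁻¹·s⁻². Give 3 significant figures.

Dimensional analysis gives p_P = √(ℏc³/G).
  = √(42.5)
  = 6.52 kg·m/s

6.52 kg·m/s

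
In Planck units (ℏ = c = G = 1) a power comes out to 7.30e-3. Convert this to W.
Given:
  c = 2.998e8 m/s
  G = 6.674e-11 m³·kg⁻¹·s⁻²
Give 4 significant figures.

2.649e50 W

One Planck power: P_P = c⁵/G = 3.629e52 W.
7.30e-3 × 3.629e52 W = 2.649e50 W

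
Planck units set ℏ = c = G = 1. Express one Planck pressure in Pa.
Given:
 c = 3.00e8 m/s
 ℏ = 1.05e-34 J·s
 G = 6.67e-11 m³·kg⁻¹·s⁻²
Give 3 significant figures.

4.68e113 Pa

The unique combination of the constants set to 1 with dimensions of pressure is p_P = c⁷/(ℏG²).
  = 2.19e59 / 4.67e-55
  = 4.68e113 Pa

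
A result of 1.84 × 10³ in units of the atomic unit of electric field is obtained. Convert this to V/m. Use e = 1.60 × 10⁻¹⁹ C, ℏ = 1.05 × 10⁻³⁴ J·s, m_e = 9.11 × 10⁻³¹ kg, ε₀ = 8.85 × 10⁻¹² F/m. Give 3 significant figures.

9.58 × 10¹⁴ V/m

One atomic unit of electric field: E_au = E_h/(e a₀) = m_e²e⁵/((4πε₀)³ℏ⁴) = 5.20 × 10¹¹ V/m.
1.84 × 10³ × 5.20 × 10¹¹ V/m = 9.58 × 10¹⁴ V/m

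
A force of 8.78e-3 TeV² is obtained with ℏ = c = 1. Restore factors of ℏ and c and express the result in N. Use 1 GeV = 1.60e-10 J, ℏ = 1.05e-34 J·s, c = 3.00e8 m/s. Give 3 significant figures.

Force is [E]/[L] = [E]²/(ℏc); restore (ℏc)⁻¹.
1 GeV² → 1/(ℏc) × (1 GeV in J)² = 8.13e5 N.
Convert the energy scale: 8.78e-3 TeV² = 8.78e3 GeV².
Result: 8.78e3 × 8.13e5 = 7.14e9 N.

7.14e9 N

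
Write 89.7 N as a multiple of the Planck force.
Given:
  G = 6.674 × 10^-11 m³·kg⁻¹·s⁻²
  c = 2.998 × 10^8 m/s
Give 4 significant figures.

Planck force: F_P = c⁴/G = 1.210 × 10^44 N.
89.7 / 1.210 × 10^44 = 7.411 × 10^-43

7.411 × 10^-43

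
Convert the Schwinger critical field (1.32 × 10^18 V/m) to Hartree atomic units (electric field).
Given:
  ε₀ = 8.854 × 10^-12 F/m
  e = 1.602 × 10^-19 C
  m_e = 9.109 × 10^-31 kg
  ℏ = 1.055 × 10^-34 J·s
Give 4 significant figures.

2.573 × 10^6

atomic unit of electric field: E_au = E_h/(e a₀) = m_e²e⁵/((4πε₀)³ℏ⁴) = 5.131 × 10^11 V/m.
1.32 × 10^18 / 5.131 × 10^11 = 2.573 × 10^6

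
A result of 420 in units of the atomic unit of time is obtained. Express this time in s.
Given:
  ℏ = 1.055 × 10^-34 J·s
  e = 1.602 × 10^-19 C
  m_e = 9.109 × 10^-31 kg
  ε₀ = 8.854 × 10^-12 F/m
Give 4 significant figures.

1.018 × 10^-14 s

One atomic unit of time: τ_au = (4πε₀)²ℏ³/(m_e e⁴) = 2.423 × 10^-17 s.
420 × 2.423 × 10^-17 s = 1.018 × 10^-14 s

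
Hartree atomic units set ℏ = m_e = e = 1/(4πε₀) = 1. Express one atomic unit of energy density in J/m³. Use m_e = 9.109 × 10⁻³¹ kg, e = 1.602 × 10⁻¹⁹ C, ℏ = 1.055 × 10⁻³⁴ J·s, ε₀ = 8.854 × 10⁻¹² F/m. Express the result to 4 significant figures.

2.929 × 10¹³ J/m³

The unique combination of the constants set to 1 with dimensions of energy density is u_au = E_h/a₀³ = m_e⁴e¹⁰/((4πε₀)⁵ℏ⁸).
E_h = 4.354 × 10⁻¹⁸ J
a₀ = 5.297 × 10⁻¹¹ m
E_h/a₀³ = 2.929 × 10¹³ J/m³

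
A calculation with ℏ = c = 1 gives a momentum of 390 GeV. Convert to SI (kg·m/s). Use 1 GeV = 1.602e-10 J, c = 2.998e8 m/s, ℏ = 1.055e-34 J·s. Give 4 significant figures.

Momentum is [E]/c; divide by c.
1 GeV → 1/c × (1 GeV in J) = 5.344e-19 kg·m/s.
Result: 390 × 5.344e-19 = 2.084e-16 kg·m/s.

2.084e-16 kg·m/s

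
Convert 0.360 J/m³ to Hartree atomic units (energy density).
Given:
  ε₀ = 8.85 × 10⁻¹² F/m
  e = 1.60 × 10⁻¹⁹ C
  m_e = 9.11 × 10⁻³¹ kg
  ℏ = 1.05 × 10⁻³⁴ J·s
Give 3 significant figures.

1.19 × 10⁻¹⁴

atomic unit of energy density: u_au = E_h/a₀³ = m_e⁴e¹⁰/((4πε₀)⁵ℏ⁸) = 3.01 × 10¹³ J/m³.
0.360 / 3.01 × 10¹³ = 1.19 × 10⁻¹⁴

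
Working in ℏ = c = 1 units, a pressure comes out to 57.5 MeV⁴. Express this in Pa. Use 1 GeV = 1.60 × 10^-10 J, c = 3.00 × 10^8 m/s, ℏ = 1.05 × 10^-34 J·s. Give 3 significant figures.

1.21 × 10^27 Pa

Pressure is [E]/[L]³ = [E]⁴/(ℏc)³.
1 GeV⁴ → 1/(ℏc)³ × (1 GeV in J)⁴ = 2.10 × 10^37 Pa.
Convert the energy scale: 57.5 MeV⁴ = 5.75 × 10^-11 GeV⁴.
Result: 5.75 × 10^-11 × 2.10 × 10^37 = 1.21 × 10^27 Pa.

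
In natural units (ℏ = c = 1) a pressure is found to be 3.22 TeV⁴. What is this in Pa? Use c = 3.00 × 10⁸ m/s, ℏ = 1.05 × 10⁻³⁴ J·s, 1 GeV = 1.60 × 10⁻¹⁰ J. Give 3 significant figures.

Pressure is [E]/[L]³ = [E]⁴/(ℏc)³.
1 GeV⁴ → 1/(ℏc)³ × (1 GeV in J)⁴ = 2.10 × 10³⁷ Pa.
Convert the energy scale: 3.22 TeV⁴ = 3.22 × 10¹² GeV⁴.
Result: 3.22 × 10¹² × 2.10 × 10³⁷ = 6.75 × 10⁴⁹ Pa.

6.75 × 10⁴⁹ Pa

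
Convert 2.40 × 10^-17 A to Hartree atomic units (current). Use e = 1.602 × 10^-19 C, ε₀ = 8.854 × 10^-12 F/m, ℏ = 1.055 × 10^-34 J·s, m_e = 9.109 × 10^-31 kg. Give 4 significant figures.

3.630 × 10^-15

atomic unit of electric current: I_au = e E_h/ℏ = m_e e⁵/((4πε₀)²ℏ³) = 6.612 × 10^-3 A.
2.40 × 10^-17 / 6.612 × 10^-3 = 3.630 × 10^-15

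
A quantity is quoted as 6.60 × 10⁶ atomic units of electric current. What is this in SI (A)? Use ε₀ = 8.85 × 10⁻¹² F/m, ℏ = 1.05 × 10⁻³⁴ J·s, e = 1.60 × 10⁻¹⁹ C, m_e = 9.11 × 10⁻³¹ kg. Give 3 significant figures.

4.40 × 10⁴ A

One atomic unit of electric current: I_au = e E_h/ℏ = m_e e⁵/((4πε₀)²ℏ³) = 6.67 × 10⁻³ A.
6.60 × 10⁶ × 6.67 × 10⁻³ A = 4.40 × 10⁴ A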